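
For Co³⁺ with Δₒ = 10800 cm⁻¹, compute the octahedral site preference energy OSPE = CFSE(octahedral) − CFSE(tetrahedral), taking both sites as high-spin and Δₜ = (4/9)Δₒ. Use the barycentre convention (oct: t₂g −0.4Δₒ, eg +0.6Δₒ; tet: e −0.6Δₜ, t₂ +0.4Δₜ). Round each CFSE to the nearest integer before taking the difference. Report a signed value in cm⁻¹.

Co³⁺: group 9, so d-count = 9 − 3 = 6.
Octahedral high-spin t2g^4 e_g^2: CFSE = -0.4 × 10800 = -4320 cm⁻¹.
In a tetrahedral site the filling is e^3 t2^3: CFSE(tet) = -0.6Δₜ = -0.6 × (4/9)(10800) = -2880 cm⁻¹.
Subtracting, OSPE = -4320 − (-2880) = -1440 cm⁻¹.

-1440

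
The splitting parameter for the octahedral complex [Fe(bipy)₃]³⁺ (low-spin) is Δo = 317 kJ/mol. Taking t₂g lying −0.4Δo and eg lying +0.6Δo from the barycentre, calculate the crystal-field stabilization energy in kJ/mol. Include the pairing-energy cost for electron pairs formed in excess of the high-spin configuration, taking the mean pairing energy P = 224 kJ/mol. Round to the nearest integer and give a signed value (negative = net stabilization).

-186

bipy is neutral, so the +3 overall charge sits on Fe: oxidation state +3.
Fe is in group 8, so Fe³⁺ is d⁵ (8 − 3 = 5).
Configuration: t₂g⁵ eg⁰.
Orbital CFSE = 5(-0.4) + 0(0.6) = -2.0Δo = -2.0 × 317 = -634 kJ/mol.
Pairing penalty: 2 pairs vs 0 in the high-spin reference → 2 extra × P = 448 kJ/mol.
Net CFSE = -634 + 448 = -186 kJ/mol.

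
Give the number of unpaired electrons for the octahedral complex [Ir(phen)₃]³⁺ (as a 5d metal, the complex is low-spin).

0

phen is neutral, so the +3 overall charge sits on Ir: oxidation state +3.
Ir³⁺: group 9, so d-count = 9 − 3 = 6.
Configuration: t₂g⁶ eg⁰, giving 0 unpaired electrons.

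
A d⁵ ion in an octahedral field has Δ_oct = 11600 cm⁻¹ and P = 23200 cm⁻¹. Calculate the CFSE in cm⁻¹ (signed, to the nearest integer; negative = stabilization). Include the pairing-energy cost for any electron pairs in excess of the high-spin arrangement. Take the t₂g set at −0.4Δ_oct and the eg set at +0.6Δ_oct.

Since Δ_oct = 11600 cm⁻¹ < P = 23200 cm⁻¹, the complex adopts the high-spin configuration.
That gives t₂g³ eg².
Orbital CFSE = 0.0Δ_oct = 0.0 × 11600 = 0 cm⁻¹.
High-spin has no excess pairs, so no pairing correction applies.

0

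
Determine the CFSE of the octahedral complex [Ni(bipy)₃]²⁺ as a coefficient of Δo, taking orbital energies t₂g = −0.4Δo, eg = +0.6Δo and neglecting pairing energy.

bipy is neutral, so the +2 overall charge sits on Ni: oxidation state +2.
Ni is in group 10, so Ni²⁺ is d⁸ (10 − 2 = 8).
For octahedral d⁸ the high- and low-spin configurations coincide.
Configuration: t₂g⁶ eg².
CFSE = 6(-0.4Δo) + 2(0.6Δo) = -2.4Δo + 1.2Δo = -1.2Δo.

-1.2 Δo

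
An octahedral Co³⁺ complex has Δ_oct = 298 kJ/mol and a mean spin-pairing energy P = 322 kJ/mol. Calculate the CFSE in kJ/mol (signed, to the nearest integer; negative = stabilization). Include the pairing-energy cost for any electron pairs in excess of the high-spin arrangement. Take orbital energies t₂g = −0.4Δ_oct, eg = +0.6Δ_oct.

-119

Co sits in group 9; removing 3 electrons leaves Co³⁺ with 9 − 3 = 6 d electrons.
Since Δ_oct = 298 kJ/mol < P = 322 kJ/mol, the complex adopts the high-spin configuration.
That gives t₂g⁴ eg².
Orbital CFSE = -0.4Δ_oct = -0.4 × 298 = -119 kJ/mol.
High-spin has no excess pairs, so no pairing correction applies.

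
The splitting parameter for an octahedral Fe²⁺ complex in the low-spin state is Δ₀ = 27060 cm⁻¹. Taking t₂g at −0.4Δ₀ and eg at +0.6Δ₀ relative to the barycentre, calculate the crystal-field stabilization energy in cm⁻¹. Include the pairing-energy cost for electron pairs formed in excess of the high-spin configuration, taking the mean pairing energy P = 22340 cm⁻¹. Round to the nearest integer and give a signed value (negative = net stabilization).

-20264

Fe is in group 8, so Fe²⁺ is d⁶ (8 − 2 = 6).
Electron filling gives t₂g⁶ eg⁰.
Orbital CFSE = 6(-0.4) + 0(0.6) = -2.4Δ₀ = -2.4 × 27060 = -64944 cm⁻¹.
High-spin d⁶ would be t₂g⁴ eg² with 1 pair; low-spin has 3, so 2 excess pairs cost +2P = +44680 cm⁻¹.
Overall CFSE = -64944 + 44680 = -20264 cm⁻¹.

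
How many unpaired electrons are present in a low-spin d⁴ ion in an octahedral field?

Configuration: t2g^4 e_g^0, giving 2 unpaired electrons.

2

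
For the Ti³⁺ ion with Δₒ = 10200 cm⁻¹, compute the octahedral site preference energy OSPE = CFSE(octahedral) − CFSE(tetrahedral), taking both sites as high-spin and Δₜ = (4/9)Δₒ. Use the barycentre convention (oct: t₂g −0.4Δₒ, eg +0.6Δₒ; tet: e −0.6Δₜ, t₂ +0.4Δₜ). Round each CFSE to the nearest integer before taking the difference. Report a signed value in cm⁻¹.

-1360

Ti sits in group 4; removing 3 electrons leaves Ti³⁺ with 4 − 3 = 1 d electrons.
Octahedral high-spin t₂g¹ eg⁰: CFSE = -0.4 × 10200 = -4080 cm⁻¹.
Tetrahedral: e¹ t₂⁰, CFSE = 1(−0.6) + 0(+0.4) = -0.6Δₜ = -0.6 × (4/9) × 10200 = -2720 cm⁻¹.
OSPE = CFSE(oct) − CFSE(tet) = -4080 − (-2720) = -1360 cm⁻¹.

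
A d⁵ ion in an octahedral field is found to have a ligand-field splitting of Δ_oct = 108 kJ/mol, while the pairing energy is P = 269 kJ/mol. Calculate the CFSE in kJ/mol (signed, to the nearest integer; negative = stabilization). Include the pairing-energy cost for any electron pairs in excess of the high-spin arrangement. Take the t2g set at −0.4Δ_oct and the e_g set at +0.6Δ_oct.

0

With Δ_oct < P the complex is high-spin.
Filling d⁵ accordingly: t2g^3 e_g^2.
Orbital CFSE = 0.0Δ_oct = 0.0 × 108 = 0 kJ/mol.
High-spin has no excess pairs, so no pairing correction applies.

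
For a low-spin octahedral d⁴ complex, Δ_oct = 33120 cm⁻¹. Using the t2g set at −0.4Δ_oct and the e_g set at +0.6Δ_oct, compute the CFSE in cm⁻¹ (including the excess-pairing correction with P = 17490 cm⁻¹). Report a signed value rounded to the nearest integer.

-35502

Configuration: t2g^4 e_g^0.
Orbital CFSE = 4(-0.4) + 0(0.6) = -1.6Δ_oct = -1.6 × 33120 = -52992 cm⁻¹.
Relative to high-spin t2g^3 e_g^1 (0 paired), the low-spin configuration has 1 additional pair, contributing +1 × 17490 = +17490 cm⁻¹.
Combining: -52992 + 17490 = -35502 cm⁻¹.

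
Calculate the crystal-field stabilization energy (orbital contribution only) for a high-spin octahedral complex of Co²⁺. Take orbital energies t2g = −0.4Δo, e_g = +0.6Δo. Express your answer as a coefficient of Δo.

Co sits in group 9; removing 2 electrons leaves Co²⁺ with 9 − 2 = 7 d electrons.
Configuration: t2g^5 e_g^2.
CFSE = 5(-0.4Δo) + 2(0.6Δo) = -2.0Δo + 1.2Δo = -0.8Δo.

-0.8 Δo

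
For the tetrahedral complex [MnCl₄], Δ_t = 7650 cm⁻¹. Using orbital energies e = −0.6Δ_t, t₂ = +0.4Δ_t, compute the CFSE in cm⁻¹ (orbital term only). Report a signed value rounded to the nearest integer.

-6120

Each Cl⁻ contributes -1; 4 × (-1) = -4. With overall charge +0, Mn is in the +4 oxidation state.
Mn is in group 7, so Mn⁴⁺ is d³ (7 − 4 = 3).
Tetrahedral splitting is small, so the complex is high-spin.
The d³ electrons fill as e² t₂¹.
CFSE(orbital) = 2×(-0.6Δ_t) + 1×(0.4Δ_t) = -0.8Δ_t; with Δ_t = 7650 cm⁻¹ that is -6120 cm⁻¹.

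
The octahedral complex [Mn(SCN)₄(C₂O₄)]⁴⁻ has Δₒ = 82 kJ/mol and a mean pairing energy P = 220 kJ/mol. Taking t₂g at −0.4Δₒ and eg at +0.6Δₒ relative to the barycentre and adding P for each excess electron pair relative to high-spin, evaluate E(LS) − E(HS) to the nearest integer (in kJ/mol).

Ligand charges: 4×(-1) from SCN⁻ and 1×(-2) from C₂O₄²⁻ sum to -6; with overall charge -4, Mn is +2.
Mn²⁺: group 7, so d-count = 7 − 2 = 5.
High-spin d⁵ fills as t₂g³ eg² with CFSE 3(−0.4) + 2(+0.6) = 0.0Δₒ = 0 kJ/mol.
Low-spin: t₂g⁵ eg⁰, orbital CFSE = -2.0Δₒ = -164 kJ/mol; plus 2 excess pairs × P = +440 kJ/mol; total 276 kJ/mol.
The difference is 276 − (0) = 276 kJ/mol, so high-spin lies lower.

276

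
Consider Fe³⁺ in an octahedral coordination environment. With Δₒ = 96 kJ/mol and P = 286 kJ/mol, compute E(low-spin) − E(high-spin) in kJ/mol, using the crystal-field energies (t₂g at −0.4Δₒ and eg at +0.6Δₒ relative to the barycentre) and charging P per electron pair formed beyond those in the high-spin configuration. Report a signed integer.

Fe sits in group 8; removing 3 electrons leaves Fe³⁺ with 8 − 3 = 5 d electrons.
In the high-spin limit (t₂g³ eg²) the orbital term is 0.0Δₒ = 0 kJ/mol, with no excess pairing.
Low-spin: t₂g⁵ eg⁰, orbital CFSE = -2.0Δₒ = -192 kJ/mol; plus 2 excess pairs × P = +572 kJ/mol; total 380 kJ/mol.
Thus E(LS) − E(HS) = 380 kJ/mol.

380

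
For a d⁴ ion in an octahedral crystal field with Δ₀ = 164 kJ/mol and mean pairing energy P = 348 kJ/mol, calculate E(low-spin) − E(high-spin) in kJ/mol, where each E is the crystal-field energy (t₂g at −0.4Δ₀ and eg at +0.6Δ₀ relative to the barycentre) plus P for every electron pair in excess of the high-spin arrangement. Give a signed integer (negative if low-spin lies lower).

184

High-spin d⁴ fills as t₂g³ eg¹ with CFSE 3(−0.4) + 1(+0.6) = -0.6Δ₀ = -98 kJ/mol.
For low-spin the configuration is t₂g⁴ eg⁰: orbital energy -1.6 × 164 = -262 kJ/mol, and 1 additional pair relative to high-spin adds 348 kJ/mol, giving 86 kJ/mol.
E(LS) − E(HS) = 86 − (-98) = 184 kJ/mol.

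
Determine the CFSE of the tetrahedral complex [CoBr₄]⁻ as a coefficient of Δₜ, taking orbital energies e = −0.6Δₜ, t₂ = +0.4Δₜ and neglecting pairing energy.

-0.6 Δₜ

Each Br⁻ contributes -1; 4 × (-1) = -4. With overall charge -1, Co is in the +3 oxidation state.
Co sits in group 9; removing 3 electrons leaves Co³⁺ with 9 − 3 = 6 d electrons.
With tetrahedral geometry the complex is necessarily high-spin.
Configuration: e³ t₂³.
CFSE = 3(-0.6Δₜ) + 3(0.4Δₜ) = -1.8Δₜ + 1.2Δₜ = -0.6Δₜ.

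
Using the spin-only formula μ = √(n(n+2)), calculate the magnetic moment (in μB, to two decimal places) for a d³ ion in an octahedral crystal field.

3.87 μB

For octahedral d³ the high- and low-spin configurations coincide.
Configuration: t₂g³ eg⁰ → 3 unpaired electrons.
μ(spin-only) = √[3(3+2)] = √15 ≈ 3.87 μB.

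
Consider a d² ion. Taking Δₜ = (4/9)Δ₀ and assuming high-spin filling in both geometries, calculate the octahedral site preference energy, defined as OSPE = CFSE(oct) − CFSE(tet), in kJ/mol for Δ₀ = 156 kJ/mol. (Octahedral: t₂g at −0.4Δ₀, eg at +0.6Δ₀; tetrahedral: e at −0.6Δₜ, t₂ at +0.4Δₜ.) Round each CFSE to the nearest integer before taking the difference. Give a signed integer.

-42

Octahedral high-spin t₂g² eg⁰: CFSE = -0.8 × 156 = -125 kJ/mol.
In a tetrahedral site the filling is e² t₂⁰: CFSE(tet) = -1.2Δₜ = -1.2 × (4/9)(156) = -83 kJ/mol.
OSPE = CFSE(oct) − CFSE(tet) = -125 − (-83) = -42 kJ/mol.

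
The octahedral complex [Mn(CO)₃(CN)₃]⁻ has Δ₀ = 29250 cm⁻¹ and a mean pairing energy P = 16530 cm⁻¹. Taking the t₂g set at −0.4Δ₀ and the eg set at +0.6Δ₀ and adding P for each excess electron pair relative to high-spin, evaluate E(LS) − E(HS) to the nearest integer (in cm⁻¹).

-25440

Ligand charges: 3×(+0) from CO and 3×(-1) from CN⁻ sum to -3; with overall charge -1, Mn is +2.
Mn²⁺: group 7, so d-count = 7 − 2 = 5.
High-spin: t₂g³ eg², CFSE = 0.0Δ₀ = 0 cm⁻¹.
Low-spin t₂g⁵ eg⁰ gives -2.0Δ₀ = -58500 cm⁻¹, but forming 2 extra pairs costs 2P = 33060 cm⁻¹, so E(LS) = -58500 + 33060 = -25440 cm⁻¹.
Thus E(LS) − E(HS) = -25440 cm⁻¹.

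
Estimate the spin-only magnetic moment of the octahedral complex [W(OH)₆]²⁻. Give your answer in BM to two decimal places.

Each OH⁻ contributes -1; 6 × (-1) = -6. With overall charge -2, W is in the +4 oxidation state.
Group 6 minus oxidation state +4 gives a d² configuration for W⁴⁺.
For octahedral d² the high- and low-spin configurations coincide.
Configuration: t2g^2 e_g^0 → 2 unpaired electrons.
μ(spin-only) = √[2(2+2)] = √8 ≈ 2.83 BM.

2.83 BM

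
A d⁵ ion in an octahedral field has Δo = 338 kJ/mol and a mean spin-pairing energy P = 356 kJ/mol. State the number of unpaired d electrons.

With Δo < P the complex is high-spin.
Filling d⁵ accordingly: t2g^3 e_g^2.
Unpaired electrons: 5.

5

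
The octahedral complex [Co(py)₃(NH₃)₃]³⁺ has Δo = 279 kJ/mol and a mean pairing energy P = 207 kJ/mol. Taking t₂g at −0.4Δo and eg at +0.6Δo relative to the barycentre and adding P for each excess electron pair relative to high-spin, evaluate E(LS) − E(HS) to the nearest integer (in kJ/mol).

-144

Ligand charges: 3×(+0) from py and 3×(+0) from NH₃ sum to +0; with overall charge +3, Co is +3.
Co³⁺: group 9, so d-count = 9 − 3 = 6.
In the high-spin limit (t₂g⁴ eg²) the orbital term is -0.4Δo = -112 kJ/mol, with no excess pairing.
For low-spin the configuration is t₂g⁶ eg⁰: orbital energy -2.4 × 279 = -670 kJ/mol, and 2 additional pairs relative to high-spin add 414 kJ/mol, giving -256 kJ/mol.
E(LS) − E(HS) = -256 − (-112) = -144 kJ/mol.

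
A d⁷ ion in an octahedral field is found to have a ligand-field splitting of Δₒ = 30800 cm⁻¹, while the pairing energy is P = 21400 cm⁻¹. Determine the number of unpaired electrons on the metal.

1

With Δₒ > P the complex is low-spin.
Configuration: t₂g⁶ eg¹.
Unpaired electrons: 1.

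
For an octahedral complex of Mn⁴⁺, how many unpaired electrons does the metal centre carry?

Mn⁴⁺: group 7, so d-count = 7 − 4 = 3.
For octahedral d³ the high- and low-spin configurations coincide.
Configuration: t₂g³ eg⁰, giving 3 unpaired electrons.

3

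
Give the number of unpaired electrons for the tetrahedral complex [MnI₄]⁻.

Each I⁻ contributes -1; 4 × (-1) = -4. With overall charge -1, Mn is in the +3 oxidation state.
Mn³⁺: group 7, so d-count = 7 − 3 = 4.
Tetrahedral splitting is small, so the complex is high-spin.
Configuration: e^2 t2^2, giving 4 unpaired electrons.

4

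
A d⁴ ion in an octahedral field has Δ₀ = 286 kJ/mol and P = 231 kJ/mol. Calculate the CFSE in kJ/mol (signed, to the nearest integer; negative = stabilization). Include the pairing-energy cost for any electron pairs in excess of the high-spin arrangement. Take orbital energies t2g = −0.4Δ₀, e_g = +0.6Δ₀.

-227

With Δ₀ > P the complex is low-spin.
Filling d⁴ accordingly: t2g^4 e_g^0.
Orbital CFSE = -1.6Δ₀ = -1.6 × 286 = -458 kJ/mol.
Excess pairs vs high-spin: 1 − 0 = 1; pairing cost = +231 kJ/mol.
Net CFSE = -458 + 231 = -227 kJ/mol.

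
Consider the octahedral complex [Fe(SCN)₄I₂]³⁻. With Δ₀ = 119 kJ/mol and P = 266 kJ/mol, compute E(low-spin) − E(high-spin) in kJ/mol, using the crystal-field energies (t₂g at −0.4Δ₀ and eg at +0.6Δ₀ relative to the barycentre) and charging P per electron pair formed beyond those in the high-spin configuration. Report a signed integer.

Ligand charges: 4×(-1) from SCN⁻ and 2×(-1) from I⁻ sum to -6; with overall charge -3, Fe is +3.
Group 8 minus oxidation state +3 gives a d⁵ configuration for Fe³⁺.
High-spin: t₂g³ eg², CFSE = 0.0Δ₀ = 0 kJ/mol.
For low-spin the configuration is t₂g⁵ eg⁰: orbital energy -2.0 × 119 = -238 kJ/mol, and 2 additional pairs relative to high-spin add 532 kJ/mol, giving 294 kJ/mol.
Thus E(LS) − E(HS) = 294 kJ/mol.

294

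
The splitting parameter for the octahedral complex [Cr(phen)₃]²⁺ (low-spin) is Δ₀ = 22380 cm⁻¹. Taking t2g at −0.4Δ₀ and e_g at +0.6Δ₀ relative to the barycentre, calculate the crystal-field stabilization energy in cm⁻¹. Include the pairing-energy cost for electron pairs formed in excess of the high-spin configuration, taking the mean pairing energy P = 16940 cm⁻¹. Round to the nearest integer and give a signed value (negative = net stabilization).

phen is neutral, so the +2 overall charge sits on Cr: oxidation state +2.
Group 6 minus oxidation state +2 gives a d⁴ configuration for Cr²⁺.
Electron filling gives t2g^4 e_g^0.
CFSE(orbital) = 4×(-0.4Δ₀) + 0×(0.6Δ₀) = -1.6Δ₀; with Δ₀ = 22380 cm⁻¹ that is -35808 cm⁻¹.
High-spin d⁴ would be t2g^3 e_g^1 with 0 pairs; low-spin has 1, so 1 excess pair costs +1P = +16940 cm⁻¹.
Overall CFSE = -35808 + 16940 = -18868 cm⁻¹.

-18868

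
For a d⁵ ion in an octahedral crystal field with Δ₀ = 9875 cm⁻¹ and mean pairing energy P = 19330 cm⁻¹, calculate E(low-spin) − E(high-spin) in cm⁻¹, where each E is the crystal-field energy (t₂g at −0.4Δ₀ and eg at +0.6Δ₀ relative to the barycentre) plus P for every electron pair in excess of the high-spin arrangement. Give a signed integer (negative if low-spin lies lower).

18910

In the high-spin limit (t₂g³ eg²) the orbital term is 0.0Δ₀ = 0 cm⁻¹, with no excess pairing.
Low-spin t₂g⁵ eg⁰ gives -2.0Δ₀ = -19750 cm⁻¹, but forming 2 extra pairs costs 2P = 38660 cm⁻¹, so E(LS) = -19750 + 38660 = 18910 cm⁻¹.
E(LS) − E(HS) = 18910 − (0) = 18910 cm⁻¹.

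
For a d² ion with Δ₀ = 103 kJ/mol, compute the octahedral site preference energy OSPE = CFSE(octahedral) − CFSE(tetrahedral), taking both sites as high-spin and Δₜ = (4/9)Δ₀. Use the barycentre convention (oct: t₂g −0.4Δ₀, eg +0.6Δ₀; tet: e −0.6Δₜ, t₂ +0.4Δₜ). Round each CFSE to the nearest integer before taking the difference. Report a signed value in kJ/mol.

In an octahedral site d² (HS) is t₂g² eg⁰, giving CFSE(oct) = -0.8Δ₀ = -82 kJ/mol.
Tetrahedral: e² t₂⁰, CFSE = 2(−0.6) + 0(+0.4) = -1.2Δₜ = -1.2 × (4/9) × 103 = -55 kJ/mol.
OSPE = -82 − (-55) = -27 kJ/mol.

-27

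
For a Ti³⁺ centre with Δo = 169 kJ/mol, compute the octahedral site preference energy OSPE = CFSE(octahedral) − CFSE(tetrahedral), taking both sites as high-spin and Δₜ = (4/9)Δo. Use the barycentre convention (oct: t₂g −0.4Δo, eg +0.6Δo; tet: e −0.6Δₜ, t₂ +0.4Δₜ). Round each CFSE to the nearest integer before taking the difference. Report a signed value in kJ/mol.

-23

Group 4 minus oxidation state +3 gives a d¹ configuration for Ti³⁺.
Octahedral high-spin t₂g¹ eg⁰: CFSE = -0.4 × 169 = -68 kJ/mol.
Tetrahedral: e¹ t₂⁰, CFSE = 1(−0.6) + 0(+0.4) = -0.6Δₜ = -0.6 × (4/9) × 169 = -45 kJ/mol.
Subtracting, OSPE = -68 − (-45) = -23 kJ/mol.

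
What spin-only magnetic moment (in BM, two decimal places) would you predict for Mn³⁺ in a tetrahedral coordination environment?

Mn is in group 7, so Mn³⁺ is d⁴ (7 − 3 = 4).
Tetrahedral fields are weak (Δₜ ≈ 4/9 Δₒ), so electrons fill high-spin.
Configuration: e² t₂² → 4 unpaired electrons.
μ(spin-only) = √[4(4+2)] = √24 ≈ 4.90 BM.

4.90 BM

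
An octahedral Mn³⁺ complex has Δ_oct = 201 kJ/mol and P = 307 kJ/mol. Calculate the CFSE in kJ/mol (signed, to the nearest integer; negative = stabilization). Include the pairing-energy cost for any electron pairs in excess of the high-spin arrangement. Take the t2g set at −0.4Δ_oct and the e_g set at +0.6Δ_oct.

Mn³⁺: group 7, so d-count = 7 − 3 = 4.
With Δ_oct < P the complex is high-spin.
That gives t2g^3 e_g^1.
Orbital CFSE = -0.6Δ_oct = -0.6 × 201 = -121 kJ/mol.
High-spin has no excess pairs, so no pairing correction applies.

-121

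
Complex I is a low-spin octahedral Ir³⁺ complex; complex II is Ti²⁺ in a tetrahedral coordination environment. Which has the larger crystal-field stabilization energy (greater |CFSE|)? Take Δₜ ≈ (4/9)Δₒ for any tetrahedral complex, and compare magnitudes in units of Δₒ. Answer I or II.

I

I: Ir is in group 9, so Ir³⁺ is d⁶ (9 − 3 = 6); t₂g⁶ eg⁰, CFSE = -2.4Δₒ.
II: Ti is in group 4, so Ti²⁺ is d² (4 − 2 = 2); With tetrahedral geometry the complex is necessarily high-spin; e^2 t2^0, CFSE = -1.2Δₜ ≈ -0.53Δₒ.
So I has the larger |CFSE|.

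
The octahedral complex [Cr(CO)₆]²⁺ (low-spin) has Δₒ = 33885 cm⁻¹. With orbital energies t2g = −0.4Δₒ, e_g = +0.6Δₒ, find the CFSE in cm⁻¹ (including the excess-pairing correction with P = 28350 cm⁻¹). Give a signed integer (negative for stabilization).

-25866

CO is neutral, so the +2 overall charge sits on Cr: oxidation state +2.
Group 6 minus oxidation state +2 gives a d⁴ configuration for Cr²⁺.
The d⁴ electrons fill as t2g^4 e_g^0.
The orbital stabilization is -1.6Δₒ = -1.6 × 33885 = -54216 cm⁻¹.
Relative to high-spin t2g^3 e_g^1 (0 paired), the low-spin configuration has 1 additional pair, contributing +1 × 28350 = +28350 cm⁻¹.
Net CFSE = -54216 + 28350 = -25866 cm⁻¹.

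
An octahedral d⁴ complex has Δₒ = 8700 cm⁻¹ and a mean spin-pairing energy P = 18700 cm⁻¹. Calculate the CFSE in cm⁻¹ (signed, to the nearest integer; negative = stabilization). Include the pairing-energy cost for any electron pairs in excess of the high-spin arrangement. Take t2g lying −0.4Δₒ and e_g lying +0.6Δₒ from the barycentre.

-5220

Δₒ < P, so pairing is avoided: the ground state is high-spin.
Filling d⁴ accordingly: t2g^3 e_g^1.
Orbital CFSE = -0.6Δₒ = -0.6 × 8700 = -5220 cm⁻¹.
High-spin has no excess pairs, so no pairing correction applies.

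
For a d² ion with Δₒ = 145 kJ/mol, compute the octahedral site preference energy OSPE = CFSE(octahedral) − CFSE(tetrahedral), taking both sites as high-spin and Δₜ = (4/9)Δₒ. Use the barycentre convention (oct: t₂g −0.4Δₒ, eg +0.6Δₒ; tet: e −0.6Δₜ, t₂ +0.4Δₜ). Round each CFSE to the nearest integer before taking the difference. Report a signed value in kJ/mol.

-39

Octahedral high-spin t₂g² eg⁰: CFSE = -0.8 × 145 = -116 kJ/mol.
In a tetrahedral site the filling is e² t₂⁰: CFSE(tet) = -1.2Δₜ = -1.2 × (4/9)(145) = -77 kJ/mol.
OSPE = CFSE(oct) − CFSE(tet) = -116 − (-77) = -39 kJ/mol.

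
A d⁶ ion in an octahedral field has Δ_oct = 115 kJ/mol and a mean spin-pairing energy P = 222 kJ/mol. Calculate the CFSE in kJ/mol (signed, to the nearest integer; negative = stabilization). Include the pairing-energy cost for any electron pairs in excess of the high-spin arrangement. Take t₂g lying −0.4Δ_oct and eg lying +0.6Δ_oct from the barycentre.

-46

Here Δ_oct < P (115 < 222), so the high-spin state is favoured.
Filling d⁶ accordingly: t₂g⁴ eg².
Orbital CFSE = -0.4Δ_oct = -0.4 × 115 = -46 kJ/mol.
High-spin has no excess pairs, so no pairing correction applies.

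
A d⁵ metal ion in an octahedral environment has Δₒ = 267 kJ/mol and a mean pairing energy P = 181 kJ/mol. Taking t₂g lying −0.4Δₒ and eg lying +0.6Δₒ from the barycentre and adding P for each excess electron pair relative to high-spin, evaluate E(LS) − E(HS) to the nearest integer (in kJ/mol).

-172

High-spin: t₂g³ eg², CFSE = 0.0Δₒ = 0 kJ/mol.
Low-spin t₂g⁵ eg⁰ gives -2.0Δₒ = -534 kJ/mol, but forming 2 extra pairs costs 2P = 362 kJ/mol, so E(LS) = -534 + 362 = -172 kJ/mol.
The difference is -172 − (0) = -172 kJ/mol, so low-spin lies lower.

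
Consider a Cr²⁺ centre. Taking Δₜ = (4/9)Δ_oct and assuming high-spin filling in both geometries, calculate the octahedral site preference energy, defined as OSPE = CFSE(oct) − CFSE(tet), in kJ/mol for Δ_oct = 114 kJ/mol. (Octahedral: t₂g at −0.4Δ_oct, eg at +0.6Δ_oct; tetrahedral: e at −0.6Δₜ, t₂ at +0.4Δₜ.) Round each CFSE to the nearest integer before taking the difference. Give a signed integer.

-48

Cr is in group 6, so Cr²⁺ is d⁴ (6 − 2 = 4).
Octahedral high-spin t₂g³ eg¹: CFSE = -0.6 × 114 = -68 kJ/mol.
Tetrahedral e² t₂² gives -0.4Δₜ = -0.4 × (4/9) × 114 = -20 kJ/mol.
Subtracting, OSPE = -68 − (-20) = -48 kJ/mol.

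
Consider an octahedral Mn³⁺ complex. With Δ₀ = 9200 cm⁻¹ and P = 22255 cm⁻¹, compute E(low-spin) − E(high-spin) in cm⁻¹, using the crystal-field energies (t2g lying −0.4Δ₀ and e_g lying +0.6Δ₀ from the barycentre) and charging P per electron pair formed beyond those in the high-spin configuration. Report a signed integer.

13055

Group 7 minus oxidation state +3 gives a d⁴ configuration for Mn³⁺.
High-spin: t2g^3 e_g^1, CFSE = -0.6Δ₀ = -5520 cm⁻¹.
Low-spin: t2g^4 e_g^0, orbital CFSE = -1.6Δ₀ = -14720 cm⁻¹; plus 1 excess pair × P = +22255 cm⁻¹; total 7535 cm⁻¹.
E(LS) − E(HS) = 7535 − (-5520) = 13055 cm⁻¹.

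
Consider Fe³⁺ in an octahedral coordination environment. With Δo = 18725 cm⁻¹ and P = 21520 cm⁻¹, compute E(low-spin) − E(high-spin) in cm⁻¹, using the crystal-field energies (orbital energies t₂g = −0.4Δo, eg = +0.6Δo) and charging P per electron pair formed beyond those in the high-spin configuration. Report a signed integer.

Fe sits in group 8; removing 3 electrons leaves Fe³⁺ with 8 − 3 = 5 d electrons.
High-spin d⁵ fills as t₂g³ eg² with CFSE 3(−0.4) + 2(+0.6) = 0.0Δo = 0 cm⁻¹.
Low-spin: t₂g⁵ eg⁰, orbital CFSE = -2.0Δo = -37450 cm⁻¹; plus 2 excess pairs × P = +43040 cm⁻¹; total 5590 cm⁻¹.
E(LS) − E(HS) = 5590 − (0) = 5590 cm⁻¹.

5590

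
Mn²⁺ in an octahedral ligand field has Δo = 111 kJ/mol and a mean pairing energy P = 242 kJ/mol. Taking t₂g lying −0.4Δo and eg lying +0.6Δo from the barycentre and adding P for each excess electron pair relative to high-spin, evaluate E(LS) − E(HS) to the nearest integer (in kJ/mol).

262

Mn sits in group 7; removing 2 electrons leaves Mn²⁺ with 7 − 2 = 5 d electrons.
In the high-spin limit (t₂g³ eg²) the orbital term is 0.0Δo = 0 kJ/mol, with no excess pairing.
Low-spin: t₂g⁵ eg⁰, orbital CFSE = -2.0Δo = -222 kJ/mol; plus 2 excess pairs × P = +484 kJ/mol; total 262 kJ/mol.
Thus E(LS) − E(HS) = 262 kJ/mol.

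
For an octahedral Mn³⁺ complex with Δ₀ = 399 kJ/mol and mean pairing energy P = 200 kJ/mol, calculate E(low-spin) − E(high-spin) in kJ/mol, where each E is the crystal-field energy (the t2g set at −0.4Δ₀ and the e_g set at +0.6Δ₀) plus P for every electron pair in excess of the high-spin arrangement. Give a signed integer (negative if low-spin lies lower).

-199

Mn³⁺: group 7, so d-count = 7 − 3 = 4.
High-spin d⁴ fills as t2g^3 e_g^1 with CFSE 3(−0.4) + 1(+0.6) = -0.6Δ₀ = -239 kJ/mol.
For low-spin the configuration is t2g^4 e_g^0: orbital energy -1.6 × 399 = -638 kJ/mol, and 1 additional pair relative to high-spin adds 200 kJ/mol, giving -438 kJ/mol.
E(LS) − E(HS) = -438 − (-239) = -199 kJ/mol.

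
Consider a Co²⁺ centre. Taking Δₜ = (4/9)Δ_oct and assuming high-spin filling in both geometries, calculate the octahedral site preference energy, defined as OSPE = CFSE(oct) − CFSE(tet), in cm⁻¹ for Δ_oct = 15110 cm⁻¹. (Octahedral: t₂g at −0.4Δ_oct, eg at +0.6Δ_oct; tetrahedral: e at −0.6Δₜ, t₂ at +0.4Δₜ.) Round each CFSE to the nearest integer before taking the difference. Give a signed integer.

Group 9 minus oxidation state +2 gives a d⁷ configuration for Co²⁺.
Octahedral high-spin t₂g⁵ eg²: CFSE = -0.8 × 15110 = -12088 cm⁻¹.
Tetrahedral e⁴ t₂³ gives -1.2Δₜ = -1.2 × (4/9) × 15110 = -8059 cm⁻¹.
OSPE = CFSE(oct) − CFSE(tet) = -12088 − (-8059) = -4029 cm⁻¹.

-4029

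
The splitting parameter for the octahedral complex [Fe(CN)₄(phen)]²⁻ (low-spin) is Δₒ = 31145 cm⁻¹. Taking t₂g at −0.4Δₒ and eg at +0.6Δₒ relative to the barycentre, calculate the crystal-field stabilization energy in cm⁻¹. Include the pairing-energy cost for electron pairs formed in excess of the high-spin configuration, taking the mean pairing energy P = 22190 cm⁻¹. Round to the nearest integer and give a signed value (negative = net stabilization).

Ligand charges: 4×(-1) from CN⁻ and 1×(+0) from phen sum to -4; with overall charge -2, Fe is +2.
Fe sits in group 8; removing 2 electrons leaves Fe²⁺ with 8 − 2 = 6 d electrons.
The d⁶ electrons fill as t₂g⁶ eg⁰.
CFSE(orbital) = 6×(-0.4Δₒ) + 0×(0.6Δₒ) = -2.4Δₒ; with Δₒ = 31145 cm⁻¹ that is -74748 cm⁻¹.
Relative to high-spin t₂g⁴ eg² (1 paired), the low-spin configuration has 2 additional pairs, contributing +2 × 22190 = +44380 cm⁻¹.
Overall CFSE = -74748 + 44380 = -30368 cm⁻¹.

-30368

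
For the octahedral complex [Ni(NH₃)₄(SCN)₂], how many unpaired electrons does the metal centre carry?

Ligand charges: 4×(+0) from NH₃ and 2×(-1) from SCN⁻ sum to -2; with overall charge +0, Ni is +2.
Ni sits in group 10; removing 2 electrons leaves Ni²⁺ with 10 − 2 = 8 d electrons.
Configuration: t2g^6 e_g^2, giving 2 unpaired electrons.

2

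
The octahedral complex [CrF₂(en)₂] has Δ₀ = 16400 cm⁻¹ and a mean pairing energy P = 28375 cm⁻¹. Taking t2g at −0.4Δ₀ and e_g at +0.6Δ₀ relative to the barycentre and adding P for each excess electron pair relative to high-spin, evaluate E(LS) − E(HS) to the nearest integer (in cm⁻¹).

Ligand charges: 2×(-1) from F⁻ and 2×(+0) from en sum to -2; with overall charge +0, Cr is +2.
Cr is in group 6, so Cr²⁺ is d⁴ (6 − 2 = 4).
High-spin: t2g^3 e_g^1, CFSE = -0.6Δ₀ = -9840 cm⁻¹.
For low-spin the configuration is t2g^4 e_g^0: orbital energy -1.6 × 16400 = -26240 cm⁻¹, and 1 additional pair relative to high-spin adds 28375 cm⁻¹, giving 2135 cm⁻¹.
Thus E(LS) − E(HS) = 11975 cm⁻¹.

11975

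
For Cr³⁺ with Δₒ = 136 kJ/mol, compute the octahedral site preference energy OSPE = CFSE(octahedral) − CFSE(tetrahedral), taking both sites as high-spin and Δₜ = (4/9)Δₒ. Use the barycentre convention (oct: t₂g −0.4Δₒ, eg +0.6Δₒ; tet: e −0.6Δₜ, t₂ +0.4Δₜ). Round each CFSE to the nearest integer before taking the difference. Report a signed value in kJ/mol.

Cr is in group 6, so Cr³⁺ is d³ (6 − 3 = 3).
Octahedral high-spin t₂g³ eg⁰: CFSE = -1.2 × 136 = -163 kJ/mol.
In a tetrahedral site the filling is e² t₂¹: CFSE(tet) = -0.8Δₜ = -0.8 × (4/9)(136) = -48 kJ/mol.
OSPE = -163 − (-48) = -115 kJ/mol.

-115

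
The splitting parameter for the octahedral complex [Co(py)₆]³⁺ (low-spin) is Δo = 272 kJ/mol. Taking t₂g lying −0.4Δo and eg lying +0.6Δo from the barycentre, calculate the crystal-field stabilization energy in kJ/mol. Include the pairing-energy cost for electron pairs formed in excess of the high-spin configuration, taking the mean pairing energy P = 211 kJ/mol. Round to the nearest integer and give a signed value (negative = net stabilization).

py is neutral, so the +3 overall charge sits on Co: oxidation state +3.
Co³⁺: group 9, so d-count = 9 − 3 = 6.
Configuration: t₂g⁶ eg⁰.
The orbital stabilization is -2.4Δo = -2.4 × 272 = -653 kJ/mol.
High-spin d⁶ would be t₂g⁴ eg² with 1 pair; low-spin has 3, so 2 excess pairs cost +2P = +422 kJ/mol.
Net CFSE = -653 + 422 = -231 kJ/mol.

-231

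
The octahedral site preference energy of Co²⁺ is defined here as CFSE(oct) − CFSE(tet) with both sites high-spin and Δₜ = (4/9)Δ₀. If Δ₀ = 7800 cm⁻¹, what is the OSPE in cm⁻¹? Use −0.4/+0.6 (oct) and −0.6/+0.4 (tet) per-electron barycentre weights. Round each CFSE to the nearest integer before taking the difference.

-2080

Group 9 minus oxidation state +2 gives a d⁷ configuration for Co²⁺.
Octahedral (high-spin): t2g^5 e_g^2, CFSE = 5(−0.4) + 2(+0.6) = -0.8Δ₀ = -0.8 × 7800 = -6240 cm⁻¹.
Tetrahedral: e^4 t2^3, CFSE = 4(−0.6) + 3(+0.4) = -1.2Δₜ = -1.2 × (4/9) × 7800 = -4160 cm⁻¹.
Subtracting, OSPE = -6240 − (-4160) = -2080 cm⁻¹.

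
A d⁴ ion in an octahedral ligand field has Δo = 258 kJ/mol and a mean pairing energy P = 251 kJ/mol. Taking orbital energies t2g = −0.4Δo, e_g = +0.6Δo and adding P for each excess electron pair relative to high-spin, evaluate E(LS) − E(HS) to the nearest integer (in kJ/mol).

-7

High-spin d⁴ fills as t2g^3 e_g^1 with CFSE 3(−0.4) + 1(+0.6) = -0.6Δo = -155 kJ/mol.
Low-spin: t2g^4 e_g^0, orbital CFSE = -1.6Δo = -413 kJ/mol; plus 1 excess pair × P = +251 kJ/mol; total -162 kJ/mol.
E(LS) − E(HS) = -162 − (-155) = -7 kJ/mol.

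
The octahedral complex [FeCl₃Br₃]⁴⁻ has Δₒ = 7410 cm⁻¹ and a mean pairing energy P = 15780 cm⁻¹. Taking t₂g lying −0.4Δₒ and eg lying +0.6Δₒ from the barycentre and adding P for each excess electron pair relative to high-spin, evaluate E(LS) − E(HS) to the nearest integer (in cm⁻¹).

Ligand charges: 3×(-1) from Cl⁻ and 3×(-1) from Br⁻ sum to -6; with overall charge -4, Fe is +2.
Group 8 minus oxidation state +2 gives a d⁶ configuration for Fe²⁺.
In the high-spin limit (t₂g⁴ eg²) the orbital term is -0.4Δₒ = -2964 cm⁻¹, with no excess pairing.
Low-spin: t₂g⁶ eg⁰, orbital CFSE = -2.4Δₒ = -17784 cm⁻¹; plus 2 excess pairs × P = +31560 cm⁻¹; total 13776 cm⁻¹.
E(LS) − E(HS) = 13776 − (-2964) = 16740 cm⁻¹.

16740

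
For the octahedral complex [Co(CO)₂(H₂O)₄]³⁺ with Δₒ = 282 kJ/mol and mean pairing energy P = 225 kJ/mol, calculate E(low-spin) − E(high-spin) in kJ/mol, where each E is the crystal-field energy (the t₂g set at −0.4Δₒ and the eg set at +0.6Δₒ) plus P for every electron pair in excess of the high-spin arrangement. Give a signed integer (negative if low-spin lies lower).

-114

Ligand charges: 2×(+0) from CO and 4×(+0) from H₂O sum to +0; with overall charge +3, Co is +3.
Co³⁺: group 9, so d-count = 9 − 3 = 6.
High-spin d⁶ fills as t₂g⁴ eg² with CFSE 4(−0.4) + 2(+0.6) = -0.4Δₒ = -113 kJ/mol.
Low-spin: t₂g⁶ eg⁰, orbital CFSE = -2.4Δₒ = -677 kJ/mol; plus 2 excess pairs × P = +450 kJ/mol; total -227 kJ/mol.
E(LS) − E(HS) = -227 − (-113) = -114 kJ/mol.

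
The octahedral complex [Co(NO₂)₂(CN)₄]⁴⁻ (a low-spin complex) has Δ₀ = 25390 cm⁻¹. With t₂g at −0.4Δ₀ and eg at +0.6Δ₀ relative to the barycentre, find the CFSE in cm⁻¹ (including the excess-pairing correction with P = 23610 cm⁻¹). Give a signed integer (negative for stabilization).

-22092

Ligand charges: 2×(-1) from NO₂⁻ and 4×(-1) from CN⁻ sum to -6; with overall charge -4, Co is +2.
Group 9 minus oxidation state +2 gives a d⁷ configuration for Co²⁺.
The d⁷ electrons fill as t₂g⁶ eg¹.
Orbital CFSE = 6(-0.4) + 1(0.6) = -1.8Δ₀ = -1.8 × 25390 = -45702 cm⁻¹.
Pairing penalty: 3 pairs vs 2 in the high-spin reference → 1 extra × P = 23610 cm⁻¹.
Combining: -45702 + 23610 = -22092 cm⁻¹.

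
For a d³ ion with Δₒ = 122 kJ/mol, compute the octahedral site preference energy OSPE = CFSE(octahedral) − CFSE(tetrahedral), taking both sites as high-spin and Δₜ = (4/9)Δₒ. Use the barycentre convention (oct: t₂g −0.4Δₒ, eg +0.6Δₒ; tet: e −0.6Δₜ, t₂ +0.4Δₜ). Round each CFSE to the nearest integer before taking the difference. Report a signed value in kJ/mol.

-103

Octahedral high-spin t2g^3 e_g^0: CFSE = -1.2 × 122 = -146 kJ/mol.
Tetrahedral: e^2 t2^1, CFSE = 2(−0.6) + 1(+0.4) = -0.8Δₜ = -0.8 × (4/9) × 122 = -43 kJ/mol.
OSPE = -146 − (-43) = -103 kJ/mol.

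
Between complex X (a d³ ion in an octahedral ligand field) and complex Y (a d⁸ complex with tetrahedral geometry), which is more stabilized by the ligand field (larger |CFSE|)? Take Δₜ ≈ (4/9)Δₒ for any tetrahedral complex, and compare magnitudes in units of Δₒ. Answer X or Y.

X: t2g^3 e_g^0, CFSE = -1.2Δₒ.
Y: With tetrahedral geometry the complex is necessarily high-spin; e^4 t2^4, CFSE = -0.8Δₜ ≈ -0.36Δₒ.
So X has the larger |CFSE|.

X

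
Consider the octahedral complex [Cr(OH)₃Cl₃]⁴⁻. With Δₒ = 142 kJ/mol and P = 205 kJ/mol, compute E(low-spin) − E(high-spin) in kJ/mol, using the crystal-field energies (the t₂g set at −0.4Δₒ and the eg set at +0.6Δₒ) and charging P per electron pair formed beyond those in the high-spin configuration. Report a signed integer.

63

Ligand charges: 3×(-1) from OH⁻ and 3×(-1) from Cl⁻ sum to -6; with overall charge -4, Cr is +2.
Cr is in group 6, so Cr²⁺ is d⁴ (6 − 2 = 4).
In the high-spin limit (t₂g³ eg¹) the orbital term is -0.6Δₒ = -85 kJ/mol, with no excess pairing.
For low-spin the configuration is t₂g⁴ eg⁰: orbital energy -1.6 × 142 = -227 kJ/mol, and 1 additional pair relative to high-spin adds 205 kJ/mol, giving -22 kJ/mol.
The difference is -22 − (-85) = 63 kJ/mol, so high-spin lies lower.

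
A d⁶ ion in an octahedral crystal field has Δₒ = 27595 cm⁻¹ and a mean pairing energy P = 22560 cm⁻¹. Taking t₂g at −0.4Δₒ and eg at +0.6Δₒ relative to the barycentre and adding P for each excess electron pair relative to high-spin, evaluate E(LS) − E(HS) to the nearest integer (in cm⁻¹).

-10070

High-spin d⁶ fills as t₂g⁴ eg² with CFSE 4(−0.4) + 2(+0.6) = -0.4Δₒ = -11038 cm⁻¹.
For low-spin the configuration is t₂g⁶ eg⁰: orbital energy -2.4 × 27595 = -66228 cm⁻¹, and 2 additional pairs relative to high-spin add 45120 cm⁻¹, giving -21108 cm⁻¹.
E(LS) − E(HS) = -21108 − (-11038) = -10070 cm⁻¹.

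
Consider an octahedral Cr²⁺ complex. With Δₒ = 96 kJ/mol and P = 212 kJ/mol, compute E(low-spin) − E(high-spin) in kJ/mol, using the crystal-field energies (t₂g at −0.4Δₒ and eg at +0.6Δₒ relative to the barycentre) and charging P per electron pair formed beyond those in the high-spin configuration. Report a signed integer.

Cr²⁺: group 6, so d-count = 6 − 2 = 4.
High-spin d⁴ fills as t₂g³ eg¹ with CFSE 3(−0.4) + 1(+0.6) = -0.6Δₒ = -58 kJ/mol.
Low-spin t₂g⁴ eg⁰ gives -1.6Δₒ = -154 kJ/mol, but forming 1 extra pair costs 1P = 212 kJ/mol, so E(LS) = -154 + 212 = 58 kJ/mol.
E(LS) − E(HS) = 58 − (-58) = 116 kJ/mol.

116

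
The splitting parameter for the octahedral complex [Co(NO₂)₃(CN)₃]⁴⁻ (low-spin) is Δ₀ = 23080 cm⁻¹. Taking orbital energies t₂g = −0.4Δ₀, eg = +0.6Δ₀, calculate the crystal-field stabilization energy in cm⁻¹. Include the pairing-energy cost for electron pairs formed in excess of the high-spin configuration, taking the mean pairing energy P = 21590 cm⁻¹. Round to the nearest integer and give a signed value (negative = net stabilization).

Ligand charges: 3×(-1) from NO₂⁻ and 3×(-1) from CN⁻ sum to -6; with overall charge -4, Co is +2.
Co²⁺: group 9, so d-count = 9 − 2 = 7.
Electron filling gives t₂g⁶ eg¹.
The orbital stabilization is -1.8Δ₀ = -1.8 × 23080 = -41544 cm⁻¹.
Relative to high-spin t₂g⁵ eg² (2 paired), the low-spin configuration has 1 additional pair, contributing +1 × 21590 = +21590 cm⁻¹.
Combining: -41544 + 21590 = -19954 cm⁻¹.

-19954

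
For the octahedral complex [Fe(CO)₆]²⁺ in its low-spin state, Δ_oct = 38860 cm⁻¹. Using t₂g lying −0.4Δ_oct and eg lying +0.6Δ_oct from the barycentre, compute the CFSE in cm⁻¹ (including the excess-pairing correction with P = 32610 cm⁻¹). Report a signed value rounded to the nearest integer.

CO is neutral, so the +2 overall charge sits on Fe: oxidation state +2.
Group 8 minus oxidation state +2 gives a d⁶ configuration for Fe²⁺.
Electron filling gives t₂g⁶ eg⁰.
CFSE(orbital) = 6×(-0.4Δ_oct) + 0×(0.6Δ_oct) = -2.4Δ_oct; with Δ_oct = 38860 cm⁻¹ that is -93264 cm⁻¹.
Pairing penalty: 3 pairs vs 1 in the high-spin reference → 2 extra × P = 65220 cm⁻¹.
Overall CFSE = -93264 + 65220 = -28044 cm⁻¹.

-28044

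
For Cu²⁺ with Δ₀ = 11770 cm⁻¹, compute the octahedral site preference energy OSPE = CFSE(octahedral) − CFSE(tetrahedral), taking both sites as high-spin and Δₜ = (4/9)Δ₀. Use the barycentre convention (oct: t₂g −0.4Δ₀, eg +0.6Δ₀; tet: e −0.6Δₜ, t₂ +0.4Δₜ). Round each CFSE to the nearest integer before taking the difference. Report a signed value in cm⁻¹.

-4970

Cu²⁺: group 11, so d-count = 11 − 2 = 9.
Octahedral (high-spin): t2g^6 e_g^3, CFSE = 6(−0.4) + 3(+0.6) = -0.6Δ₀ = -0.6 × 11770 = -7062 cm⁻¹.
Tetrahedral e^4 t2^5 gives -0.4Δₜ = -0.4 × (4/9) × 11770 = -2092 cm⁻¹.
OSPE = CFSE(oct) − CFSE(tet) = -7062 − (-2092) = -4970 cm⁻¹.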